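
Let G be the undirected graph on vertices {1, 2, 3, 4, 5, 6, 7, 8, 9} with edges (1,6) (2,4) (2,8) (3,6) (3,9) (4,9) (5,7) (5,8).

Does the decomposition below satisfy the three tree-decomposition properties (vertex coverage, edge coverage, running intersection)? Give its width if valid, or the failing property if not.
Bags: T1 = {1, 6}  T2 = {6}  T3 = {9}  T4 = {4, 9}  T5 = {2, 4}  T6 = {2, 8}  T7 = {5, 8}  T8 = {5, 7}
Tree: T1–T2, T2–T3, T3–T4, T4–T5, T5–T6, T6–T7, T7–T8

No — vertex 3 appears in no bag.

A tree decomposition must satisfy three properties: every vertex lies in some bag; for every edge, both endpoints lie together in some bag; and for every vertex, the bags containing it form a connected subtree. Here vertex 3 appears in no bag, so the decomposition is invalid.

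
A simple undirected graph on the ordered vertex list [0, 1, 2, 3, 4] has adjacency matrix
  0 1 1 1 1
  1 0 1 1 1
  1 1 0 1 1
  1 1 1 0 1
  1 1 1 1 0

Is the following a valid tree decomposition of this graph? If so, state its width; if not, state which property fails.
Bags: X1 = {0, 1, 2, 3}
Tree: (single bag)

No — vertex 4 appears in no bag.

A tree decomposition must satisfy three properties: every vertex lies in some bag; for every edge, both endpoints lie together in some bag; and for every vertex, the bags containing it form a connected subtree. Here vertex 4 appears in no bag, so the decomposition is invalid.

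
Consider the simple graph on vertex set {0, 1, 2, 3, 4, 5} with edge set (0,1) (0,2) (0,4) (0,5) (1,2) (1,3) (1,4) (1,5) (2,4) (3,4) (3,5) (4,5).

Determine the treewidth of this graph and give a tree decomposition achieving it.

The largest bag has 4 vertices, giving width 3; this decomposition certifies tw(G) ≤ 3. On the other hand G contains the 4-clique {0, 1, 2, 4}. A clique must lie in a single bag of any decomposition, so no decomposition can have width below 3. The upper and lower bounds meet at 3, so that is the treewidth.

Treewidth 3.
One optimal decomposition is:
Bags: B1 = {0, 1, 4, 5}  B2 = {1, 3, 4, 5}  B3 = {0, 1, 2, 4}
Tree: B1–B2, B1–B3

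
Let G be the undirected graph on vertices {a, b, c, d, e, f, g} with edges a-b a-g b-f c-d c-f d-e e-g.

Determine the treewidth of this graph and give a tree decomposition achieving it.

Treewidth 2.
One such decomposition:
Bags: B1 = {a, b, g}  B2 = {b, e, g}  B3 = {b, d, e}  B4 = {b, c, d}  B5 = {b, c, f}
Tree: B1–B2, B2–B3, B3–B4, B4–B5

Each bag holds 3 vertices, so the decomposition has width 2, which upper-bounds the treewidth. The edges b–a–g–e–d–c–f–b form a cycle, so G is not a tree and its treewidth is at least 2. Therefore the treewidth is 2.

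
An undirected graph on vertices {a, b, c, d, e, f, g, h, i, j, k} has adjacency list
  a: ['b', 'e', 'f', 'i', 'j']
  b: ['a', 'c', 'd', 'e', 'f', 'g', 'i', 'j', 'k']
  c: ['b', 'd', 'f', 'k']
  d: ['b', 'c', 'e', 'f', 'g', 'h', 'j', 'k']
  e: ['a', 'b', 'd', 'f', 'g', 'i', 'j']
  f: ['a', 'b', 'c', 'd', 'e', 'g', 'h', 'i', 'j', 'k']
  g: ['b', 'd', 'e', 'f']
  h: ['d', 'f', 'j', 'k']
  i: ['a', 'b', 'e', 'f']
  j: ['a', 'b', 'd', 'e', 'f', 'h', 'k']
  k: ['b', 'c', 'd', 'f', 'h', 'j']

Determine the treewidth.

A width-4 tree decomposition is:
Bags: B1 = {b, d, e, f, j}  B2 = {a, b, e, f, j}  B3 = {b, d, f, j, k}  B4 = {b, c, d, f, k}  B5 = {b, d, e, f, g}  B6 = {a, b, e, f, i}  B7 = {d, f, h, j, k}
Tree: B1–B2, B1–B3, B3–B4, B1–B5, B2–B6, B3–B7
The largest bag has 5 vertices, giving width 4; this decomposition certifies tw(G) ≤ 4. Conversely, {d, f, h, j, k} is a clique of size 5, and the vertices of any clique must share a bag in every tree decomposition; so some bag has ≥ 5 vertices and tw(G) ≥ 4. Hence tw(G) = 4 exactly.

4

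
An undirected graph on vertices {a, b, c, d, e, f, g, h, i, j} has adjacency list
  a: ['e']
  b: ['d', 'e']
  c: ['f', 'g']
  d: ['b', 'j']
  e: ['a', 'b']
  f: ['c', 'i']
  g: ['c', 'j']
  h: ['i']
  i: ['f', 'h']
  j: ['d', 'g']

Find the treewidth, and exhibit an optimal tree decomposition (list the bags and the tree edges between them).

Treewidth 1.
One such decomposition:
Bags: B1 = {a, e}  B2 = {b, e}  B3 = {b, d}  B4 = {d, j}  B5 = {g, j}  B6 = {c, g}  B7 = {c, f}  B8 = {f, i}  B9 = {h, i}
Tree: B1–B2, B2–B3, B3–B4, B4–B5, B5–B6, B6–B7, B7–B8, B8–B9

Each bag holds 2 vertices, so the decomposition has width 1, which upper-bounds the treewidth. G has an edge, so its treewidth is at least 1. Combining the bounds, tw(G) = 1.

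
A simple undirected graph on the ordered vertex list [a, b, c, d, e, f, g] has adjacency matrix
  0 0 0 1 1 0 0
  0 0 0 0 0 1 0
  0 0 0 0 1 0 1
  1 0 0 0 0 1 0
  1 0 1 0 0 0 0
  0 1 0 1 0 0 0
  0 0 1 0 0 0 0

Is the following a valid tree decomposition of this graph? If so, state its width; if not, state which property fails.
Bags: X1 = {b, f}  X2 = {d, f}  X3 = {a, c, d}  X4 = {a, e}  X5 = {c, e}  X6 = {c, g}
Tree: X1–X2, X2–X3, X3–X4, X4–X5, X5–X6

No — bags containing vertex c are not connected in the tree.

A tree decomposition must satisfy three properties: every vertex lies in some bag; for every edge, both endpoints lie together in some bag; and for every vertex, the bags containing it form a connected subtree. Here bags containing vertex c are not connected in the tree, so the decomposition is invalid.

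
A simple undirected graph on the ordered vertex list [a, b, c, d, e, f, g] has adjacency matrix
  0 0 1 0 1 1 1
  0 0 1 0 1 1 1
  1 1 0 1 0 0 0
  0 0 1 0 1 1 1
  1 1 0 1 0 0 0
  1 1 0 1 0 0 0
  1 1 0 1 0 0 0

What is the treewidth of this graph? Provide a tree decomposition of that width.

Every bag has size at most 4, so the width is 4 − 1 = 3 and tw(G) ≤ 3. For the lower bound: the 4 vertex sets {d,e}, {a,g}, {b}, {c} are disjoint, each induces a connected subgraph, and every pair is joined by at least one edge of G. Contracting each set to a single vertex therefore yields K_{4} as a minor, and since treewidth is minor-monotone, tw(G) ≥ tw(K_{4}) = 3. Hence tw(G) = 3 exactly.

Treewidth 3.
Bags: B1 = {a, b, d, e}  B2 = {a, b, d, g}  B3 = {a, b, c, d}  B4 = {a, b, d, f}
Tree: B1–B2, B2–B3, B3–B4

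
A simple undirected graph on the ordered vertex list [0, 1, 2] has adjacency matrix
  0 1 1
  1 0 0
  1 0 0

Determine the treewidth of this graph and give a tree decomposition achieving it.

Treewidth 1.
One optimal decomposition is:
Bags: B1 = {0, 2}  B2 = {0, 1}
Tree: B1–B2

Every bag has size at most 2, so the width is 2 − 1 = 1 and tw(G) ≤ 1. G has an edge, so its treewidth is at least 1. Therefore the treewidth is 1.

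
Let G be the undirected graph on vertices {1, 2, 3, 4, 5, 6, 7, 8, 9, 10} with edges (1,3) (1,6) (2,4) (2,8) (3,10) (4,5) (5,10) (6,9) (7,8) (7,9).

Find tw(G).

A width-2 tree decomposition is:
Bags: B1 = {1, 3, 6}  B2 = {3, 6, 9}  B3 = {3, 7, 9}  B4 = {3, 7, 8}  B5 = {2, 3, 8}  B6 = {2, 3, 4}  B7 = {3, 4, 5}  B8 = {3, 5, 10}
Tree: B1–B2, B2–B3, B3–B4, B4–B5, B5–B6, B6–B7, B7–B8
Each bag holds 3 vertices, so the decomposition has width 2, which upper-bounds the treewidth. Since 3–1–6–9–7–8–2–4–5–10–3 is a cycle in G, G is not acyclic. Forests are exactly the graphs of treewidth ≤ 1, so tw(G) ≥ 2. Therefore the treewidth is 2.

2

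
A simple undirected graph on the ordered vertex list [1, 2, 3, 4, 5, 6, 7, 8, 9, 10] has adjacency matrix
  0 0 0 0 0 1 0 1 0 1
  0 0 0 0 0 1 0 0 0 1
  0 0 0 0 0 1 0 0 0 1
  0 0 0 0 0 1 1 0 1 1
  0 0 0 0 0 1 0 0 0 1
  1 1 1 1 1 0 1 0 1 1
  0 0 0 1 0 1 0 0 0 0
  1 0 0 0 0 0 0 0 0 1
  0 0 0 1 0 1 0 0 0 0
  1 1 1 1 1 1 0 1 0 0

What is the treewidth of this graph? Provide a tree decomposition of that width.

Treewidth 2.
One optimal decomposition is:
Bags: B1 = {4, 6, 10}  B2 = {4, 6, 9}  B3 = {3, 6, 10}  B4 = {4, 6, 7}  B5 = {2, 6, 10}  B6 = {1, 6, 10}  B7 = {1, 8, 10}  B8 = {5, 6, 10}
Tree: B1–B2, B1–B3, B2–B4, B1–B5, B3–B6, B6–B7, B1–B8

The largest bag has 3 vertices, giving width 2; this decomposition certifies tw(G) ≤ 2. On the other hand G contains the 3-clique {1, 8, 10}. A clique must lie in a single bag of any decomposition, so no decomposition can have width below 2. Combining the bounds, tw(G) = 2.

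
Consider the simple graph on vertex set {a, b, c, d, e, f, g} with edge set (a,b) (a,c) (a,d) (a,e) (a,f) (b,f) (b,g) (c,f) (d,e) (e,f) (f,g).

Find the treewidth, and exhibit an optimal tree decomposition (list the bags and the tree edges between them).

Treewidth 2.
Bags: B1 = {a, b, f}  B2 = {a, e, f}  B3 = {a, d, e}  B4 = {a, c, f}  B5 = {b, f, g}
Tree: B1–B2, B2–B3, B2–B4, B1–B5

Every bag has size at most 3, so the width is 3 − 1 = 2 and tw(G) ≤ 2. Conversely, {a, d, e} is a clique of size 3, and the vertices of any clique must share a bag in every tree decomposition; so some bag has ≥ 3 vertices and tw(G) ≥ 2. Combining the bounds, tw(G) = 2.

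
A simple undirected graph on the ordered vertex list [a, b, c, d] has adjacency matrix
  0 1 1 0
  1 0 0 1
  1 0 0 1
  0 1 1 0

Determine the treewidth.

A width-2 tree decomposition is:
Bags: B1 = {a, b, d}  B2 = {a, c, d}
Tree: B1–B2
Each bag holds 3 vertices, so the decomposition has width 2, which upper-bounds the treewidth. Since a–b–d–c–a is a cycle in G, G is not acyclic. Forests are exactly the graphs of treewidth ≤ 1, so tw(G) ≥ 2. Combining the bounds, tw(G) = 2.

2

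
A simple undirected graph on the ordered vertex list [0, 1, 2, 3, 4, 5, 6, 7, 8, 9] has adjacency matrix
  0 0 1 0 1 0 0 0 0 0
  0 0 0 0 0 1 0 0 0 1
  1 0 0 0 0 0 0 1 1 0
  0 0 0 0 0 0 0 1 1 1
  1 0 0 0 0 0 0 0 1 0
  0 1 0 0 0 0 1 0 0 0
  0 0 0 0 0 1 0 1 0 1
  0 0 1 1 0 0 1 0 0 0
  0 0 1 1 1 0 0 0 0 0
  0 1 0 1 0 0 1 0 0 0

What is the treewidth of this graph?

2

A width-2 tree decomposition is:
Bags: B1 = {1, 5, 9}  B2 = {5, 6, 9}  B3 = {3, 6, 9}  B4 = {3, 6, 7}  B5 = {3, 7, 8}  B6 = {2, 7, 8}  B7 = {2, 4, 8}  B8 = {0, 2, 4}
Tree: B1–B2, B2–B3, B3–B4, B4–B5, B5–B6, B6–B7, B7–B8
Each bag holds 3 vertices, so the decomposition has width 2, which upper-bounds the treewidth. Since 1–5–6–9–1 is a cycle in G, G is not acyclic. Forests are exactly the graphs of treewidth ≤ 1, so tw(G) ≥ 2. Combining the bounds, tw(G) = 2.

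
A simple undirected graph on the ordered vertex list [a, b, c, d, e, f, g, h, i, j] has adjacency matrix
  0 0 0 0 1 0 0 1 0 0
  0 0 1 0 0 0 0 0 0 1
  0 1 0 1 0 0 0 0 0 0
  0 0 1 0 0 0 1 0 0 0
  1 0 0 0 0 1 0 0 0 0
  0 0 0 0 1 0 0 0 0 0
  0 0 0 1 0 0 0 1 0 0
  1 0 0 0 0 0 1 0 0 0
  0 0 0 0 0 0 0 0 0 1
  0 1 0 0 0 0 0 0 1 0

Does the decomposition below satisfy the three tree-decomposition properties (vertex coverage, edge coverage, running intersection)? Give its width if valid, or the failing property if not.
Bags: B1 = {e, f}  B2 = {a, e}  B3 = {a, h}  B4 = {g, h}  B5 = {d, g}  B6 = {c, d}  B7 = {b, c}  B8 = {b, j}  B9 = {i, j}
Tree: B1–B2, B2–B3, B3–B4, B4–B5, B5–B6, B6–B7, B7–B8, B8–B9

Yes; width 1.

Checking the three conditions: (i) the bags cover all of {a, b, c, d, e, f, g, h, i, j}; (ii) for each edge, some bag contains both endpoints; (iii) the bags containing any fixed vertex form a subtree. All hold, so the decomposition is valid with width 2 − 1 = 1.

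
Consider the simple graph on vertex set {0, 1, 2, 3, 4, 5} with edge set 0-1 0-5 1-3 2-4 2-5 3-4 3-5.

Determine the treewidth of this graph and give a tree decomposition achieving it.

The largest bag has 3 vertices, giving width 2; this decomposition certifies tw(G) ≤ 2. The edges 4–2–5–3–4 form a cycle, so G is not a tree and its treewidth is at least 2. Combining the bounds, tw(G) = 2.

Treewidth 2.
One such decomposition:
Bags: B1 = {2, 3, 4}  B2 = {2, 3, 5}  B3 = {1, 3, 5}  B4 = {0, 1, 5}
Tree: B1–B2, B2–B3, B3–B4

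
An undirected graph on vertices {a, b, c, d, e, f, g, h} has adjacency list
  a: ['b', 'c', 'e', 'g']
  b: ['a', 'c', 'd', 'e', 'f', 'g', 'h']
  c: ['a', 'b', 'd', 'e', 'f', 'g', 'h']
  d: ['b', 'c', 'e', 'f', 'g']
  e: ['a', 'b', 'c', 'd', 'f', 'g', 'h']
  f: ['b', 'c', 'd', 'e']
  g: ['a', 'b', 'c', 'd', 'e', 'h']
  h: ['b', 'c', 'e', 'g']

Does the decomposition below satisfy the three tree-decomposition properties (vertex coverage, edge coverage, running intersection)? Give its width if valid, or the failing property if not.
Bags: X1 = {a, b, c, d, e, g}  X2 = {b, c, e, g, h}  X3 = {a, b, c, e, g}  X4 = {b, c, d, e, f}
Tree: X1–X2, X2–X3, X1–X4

No — bags containing vertex a are not connected in the tree.

A tree decomposition must satisfy three properties: every vertex lies in some bag; for every edge, both endpoints lie together in some bag; and for every vertex, the bags containing it form a connected subtree. Here bags containing vertex a are not connected in the tree, so the decomposition is invalid.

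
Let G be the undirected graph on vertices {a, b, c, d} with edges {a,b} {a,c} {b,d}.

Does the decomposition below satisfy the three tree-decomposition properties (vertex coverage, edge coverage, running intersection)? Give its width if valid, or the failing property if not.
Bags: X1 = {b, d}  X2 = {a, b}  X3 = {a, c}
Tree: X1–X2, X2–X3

Vertex coverage: the bags together contain {a, b, c, d}, the full vertex set. Edge coverage: each edge of G has both endpoints in at least one bag. Running intersection: for every vertex, the bags containing it form a connected subtree. All three properties hold, so this is a valid tree decomposition of width max|bag| − 1 = 1, and hence tw(G) ≤ 1.

Yes; width 1.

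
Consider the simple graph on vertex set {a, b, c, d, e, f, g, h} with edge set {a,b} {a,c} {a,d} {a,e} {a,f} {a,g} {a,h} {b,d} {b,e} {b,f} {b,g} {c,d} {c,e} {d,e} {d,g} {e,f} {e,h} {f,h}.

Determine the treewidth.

3

A width-3 tree decomposition is:
Bags: B1 = {a, b, d, e}  B2 = {a, b, e, f}  B3 = {a, c, d, e}  B4 = {a, e, f, h}  B5 = {a, b, d, g}
Tree: B1–B2, B1–B3, B2–B4, B1–B5
Each bag holds 4 vertices, so the decomposition has width 3, which upper-bounds the treewidth. On the other hand G contains the 4-clique {a, b, d, g}. A clique must lie in a single bag of any decomposition, so no decomposition can have width below 3. Combining the bounds, tw(G) = 3.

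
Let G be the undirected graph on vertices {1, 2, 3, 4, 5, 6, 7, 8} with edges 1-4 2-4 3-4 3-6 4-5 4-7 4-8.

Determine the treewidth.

A width-1 tree decomposition is:
Bags: B1 = {4, 8}  B2 = {3, 4}  B3 = {1, 4}  B4 = {3, 6}  B5 = {2, 4}  B6 = {4, 5}  B7 = {4, 7}
Tree: B1–B2, B1–B3, B2–B4, B3–B5, B3–B6, B6–B7
The largest bag has 2 vertices, giving width 1; this decomposition certifies tw(G) ≤ 1. G has an edge, so its treewidth is at least 1. Hence tw(G) = 1 exactly.

1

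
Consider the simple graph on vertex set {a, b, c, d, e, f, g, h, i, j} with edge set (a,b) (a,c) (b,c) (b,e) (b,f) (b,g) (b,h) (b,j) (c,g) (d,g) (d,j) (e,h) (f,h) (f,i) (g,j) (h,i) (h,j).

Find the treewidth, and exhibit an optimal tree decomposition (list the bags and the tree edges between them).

Each bag holds 3 vertices, so the decomposition has width 2, which upper-bounds the treewidth. Conversely, {d, g, j} is a clique of size 3, and the vertices of any clique must share a bag in every tree decomposition; so some bag has ≥ 3 vertices and tw(G) ≥ 2. Therefore the treewidth is 2.

Treewidth 2.
One such decomposition:
Bags: B1 = {b, h, j}  B2 = {b, g, j}  B3 = {d, g, j}  B4 = {b, c, g}  B5 = {b, e, h}  B6 = {b, f, h}  B7 = {a, b, c}  B8 = {f, h, i}
Tree: B1–B2, B2–B3, B2–B4, B1–B5, B5–B6, B4–B7, B6–B8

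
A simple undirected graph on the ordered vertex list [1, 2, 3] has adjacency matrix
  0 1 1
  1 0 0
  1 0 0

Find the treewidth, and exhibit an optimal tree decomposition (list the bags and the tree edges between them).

The largest bag has 2 vertices, giving width 1; this decomposition certifies tw(G) ≤ 1. Any graph with an edge has treewidth ≥ 1, and G has the edge 3–1. Therefore the treewidth is 1.

Treewidth 1.
Bags: B1 = {1, 3}  B2 = {1, 2}
Tree: B1–B2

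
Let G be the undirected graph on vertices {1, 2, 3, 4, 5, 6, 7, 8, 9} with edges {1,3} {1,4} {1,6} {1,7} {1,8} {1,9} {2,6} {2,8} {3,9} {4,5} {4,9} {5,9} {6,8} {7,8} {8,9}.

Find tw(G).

2

A width-2 tree decomposition is:
Bags: B1 = {1, 6, 8}  B2 = {1, 8, 9}  B3 = {1, 3, 9}  B4 = {2, 6, 8}  B5 = {1, 4, 9}  B6 = {1, 7, 8}  B7 = {4, 5, 9}
Tree: B1–B2, B2–B3, B1–B4, B2–B5, B1–B6, B5–B7
The largest bag has 3 vertices, giving width 2; this decomposition certifies tw(G) ≤ 2. For the lower bound, the 3 vertices {1, 8, 9} are pairwise adjacent, and any tree decomposition puts a clique entirely inside one bag — forcing width ≥ 2. Hence tw(G) = 2 exactly.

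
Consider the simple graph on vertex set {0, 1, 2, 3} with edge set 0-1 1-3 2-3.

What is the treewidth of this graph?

A width-1 tree decomposition is:
Bags: B1 = {0, 1}  B2 = {1, 3}  B3 = {2, 3}
Tree: B1–B2, B2–B3
Each bag holds 2 vertices, so the decomposition has width 1, which upper-bounds the treewidth. Any graph with an edge has treewidth ≥ 1, and G has the edge 0–1. The upper and lower bounds meet at 1, so that is the treewidth.

1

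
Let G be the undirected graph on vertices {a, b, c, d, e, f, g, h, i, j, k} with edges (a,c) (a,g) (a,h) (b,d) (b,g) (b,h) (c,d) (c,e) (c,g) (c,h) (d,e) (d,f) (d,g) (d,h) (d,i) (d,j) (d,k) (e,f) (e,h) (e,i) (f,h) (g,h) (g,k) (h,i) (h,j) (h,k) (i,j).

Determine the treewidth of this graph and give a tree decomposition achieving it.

Every bag has size at most 4, so the width is 4 − 1 = 3 and tw(G) ≤ 3. For the lower bound, the 4 vertices {d, e, f, h} are pairwise adjacent, and any tree decomposition puts a clique entirely inside one bag — forcing width ≥ 3. Hence tw(G) = 3 exactly.

Treewidth 3.
Bags: B1 = {c, d, g, h}  B2 = {c, d, e, h}  B3 = {d, e, h, i}  B4 = {d, h, i, j}  B5 = {d, e, f, h}  B6 = {b, d, g, h}  B7 = {a, c, g, h}  B8 = {d, g, h, k}
Tree: B1–B2, B2–B3, B3–B4, B2–B5, B1–B6, B1–B7, B6–B8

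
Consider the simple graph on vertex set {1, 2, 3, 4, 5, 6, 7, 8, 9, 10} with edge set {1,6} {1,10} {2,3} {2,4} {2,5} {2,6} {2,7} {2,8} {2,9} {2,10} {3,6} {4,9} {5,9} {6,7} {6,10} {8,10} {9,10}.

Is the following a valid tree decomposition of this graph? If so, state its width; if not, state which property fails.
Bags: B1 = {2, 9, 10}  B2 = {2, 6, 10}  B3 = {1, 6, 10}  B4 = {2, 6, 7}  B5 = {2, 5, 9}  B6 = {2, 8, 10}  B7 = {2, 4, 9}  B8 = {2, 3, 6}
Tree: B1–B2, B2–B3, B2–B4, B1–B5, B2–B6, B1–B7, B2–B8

Every vertex of G appears in some bag (union = {1, 2, 3, 4, 5, 6, 7, 8, 9, 10}); every edge is covered by a bag; and for each vertex v the set of bags containing v is connected in the bag tree. The decomposition is therefore valid. The largest bag has 3 vertices, so the width is 2.

Yes; width 2.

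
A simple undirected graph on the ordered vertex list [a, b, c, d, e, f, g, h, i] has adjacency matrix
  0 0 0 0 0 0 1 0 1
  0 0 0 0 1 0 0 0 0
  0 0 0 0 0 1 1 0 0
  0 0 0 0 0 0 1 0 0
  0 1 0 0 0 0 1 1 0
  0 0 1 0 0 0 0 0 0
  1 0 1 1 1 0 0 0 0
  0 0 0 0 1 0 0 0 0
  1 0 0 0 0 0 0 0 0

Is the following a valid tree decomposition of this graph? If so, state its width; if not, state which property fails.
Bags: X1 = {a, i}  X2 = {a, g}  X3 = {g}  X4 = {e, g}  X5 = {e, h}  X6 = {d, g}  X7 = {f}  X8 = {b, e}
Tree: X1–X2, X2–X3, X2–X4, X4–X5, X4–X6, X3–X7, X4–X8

No — vertex c appears in no bag.

A tree decomposition must satisfy three properties: every vertex lies in some bag; for every edge, both endpoints lie together in some bag; and for every vertex, the bags containing it form a connected subtree. Here vertex c appears in no bag, so the decomposition is invalid.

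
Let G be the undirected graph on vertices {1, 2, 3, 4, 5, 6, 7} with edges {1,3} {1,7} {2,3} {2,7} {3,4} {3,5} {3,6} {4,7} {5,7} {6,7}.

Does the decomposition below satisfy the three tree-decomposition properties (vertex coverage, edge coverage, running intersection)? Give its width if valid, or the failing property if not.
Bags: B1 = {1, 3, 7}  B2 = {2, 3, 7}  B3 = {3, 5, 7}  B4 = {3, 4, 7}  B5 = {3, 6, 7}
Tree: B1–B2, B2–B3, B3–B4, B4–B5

Checking the three conditions: (i) the bags cover all of {1, 2, 3, 4, 5, 6, 7}; (ii) for each edge, some bag contains both endpoints; (iii) the bags containing any fixed vertex form a subtree. All hold, so the decomposition is valid with width 3 − 1 = 2.

Yes; width 2.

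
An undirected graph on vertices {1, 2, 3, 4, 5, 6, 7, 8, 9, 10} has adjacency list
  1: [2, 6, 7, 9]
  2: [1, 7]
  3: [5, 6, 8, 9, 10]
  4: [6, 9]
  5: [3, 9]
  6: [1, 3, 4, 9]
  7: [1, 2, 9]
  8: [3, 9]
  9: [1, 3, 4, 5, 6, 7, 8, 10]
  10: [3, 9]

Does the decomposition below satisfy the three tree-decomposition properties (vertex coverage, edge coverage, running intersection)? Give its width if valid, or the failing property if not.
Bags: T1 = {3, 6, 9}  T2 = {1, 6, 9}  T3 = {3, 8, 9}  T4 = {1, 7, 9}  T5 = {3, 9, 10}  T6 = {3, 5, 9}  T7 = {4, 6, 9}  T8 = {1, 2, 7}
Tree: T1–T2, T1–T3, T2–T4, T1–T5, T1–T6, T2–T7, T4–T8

Yes; width 2.

Vertex coverage: the bags together contain {1, 2, 3, 4, 5, 6, 7, 8, 9, 10}, the full vertex set. Edge coverage: each edge of G has both endpoints in at least one bag. Running intersection: for every vertex, the bags containing it form a connected subtree. All three properties hold, so this is a valid tree decomposition of width max|bag| − 1 = 2, and hence tw(G) ≤ 2.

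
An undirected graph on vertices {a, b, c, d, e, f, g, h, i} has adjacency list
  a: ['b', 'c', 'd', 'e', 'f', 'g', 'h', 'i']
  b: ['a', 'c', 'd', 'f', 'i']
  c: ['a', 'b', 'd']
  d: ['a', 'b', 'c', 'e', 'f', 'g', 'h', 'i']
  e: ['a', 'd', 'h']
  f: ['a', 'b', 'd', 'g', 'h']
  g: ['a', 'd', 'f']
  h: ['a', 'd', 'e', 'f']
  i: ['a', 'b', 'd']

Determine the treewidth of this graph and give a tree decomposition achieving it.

Each bag holds 4 vertices, so the decomposition has width 3, which upper-bounds the treewidth. For the lower bound, the 4 vertices {a, d, e, h} are pairwise adjacent, and any tree decomposition puts a clique entirely inside one bag — forcing width ≥ 3. Combining the bounds, tw(G) = 3.

Treewidth 3.
One optimal decomposition is:
Bags: B1 = {a, d, f, h}  B2 = {a, d, f, g}  B3 = {a, b, d, f}  B4 = {a, b, c, d}  B5 = {a, d, e, h}  B6 = {a, b, d, i}
Tree: B1–B2, B1–B3, B3–B4, B1–B5, B4–B6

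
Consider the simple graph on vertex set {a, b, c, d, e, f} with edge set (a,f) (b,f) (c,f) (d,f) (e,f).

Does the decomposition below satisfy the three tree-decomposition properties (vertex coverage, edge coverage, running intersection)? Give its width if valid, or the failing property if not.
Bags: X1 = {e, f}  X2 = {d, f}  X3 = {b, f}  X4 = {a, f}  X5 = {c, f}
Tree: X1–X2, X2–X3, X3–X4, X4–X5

Every vertex of G appears in some bag (union = {a, b, c, d, e, f}); every edge is covered by a bag; and for each vertex v the set of bags containing v is connected in the bag tree. The decomposition is therefore valid. The largest bag has 2 vertices, so the width is 1.

Yes; width 1.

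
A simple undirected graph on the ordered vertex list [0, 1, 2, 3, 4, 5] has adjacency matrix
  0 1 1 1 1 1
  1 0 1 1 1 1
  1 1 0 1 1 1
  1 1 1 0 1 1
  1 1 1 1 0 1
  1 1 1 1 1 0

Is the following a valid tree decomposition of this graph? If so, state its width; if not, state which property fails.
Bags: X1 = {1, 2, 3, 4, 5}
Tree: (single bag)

No — vertex 0 appears in no bag.

A tree decomposition must satisfy three properties: every vertex lies in some bag; for every edge, both endpoints lie together in some bag; and for every vertex, the bags containing it form a connected subtree. Here vertex 0 appears in no bag, so the decomposition is invalid.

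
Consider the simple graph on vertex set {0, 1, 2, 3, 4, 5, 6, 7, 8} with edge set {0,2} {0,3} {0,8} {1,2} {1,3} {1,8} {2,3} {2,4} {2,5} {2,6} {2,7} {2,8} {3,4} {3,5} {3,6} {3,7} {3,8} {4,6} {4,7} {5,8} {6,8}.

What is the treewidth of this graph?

3

A width-3 tree decomposition is:
Bags: B1 = {2, 3, 6, 8}  B2 = {2, 3, 4, 6}  B3 = {2, 3, 5, 8}  B4 = {1, 2, 3, 8}  B5 = {2, 3, 4, 7}  B6 = {0, 2, 3, 8}
Tree: B1–B2, B1–B3, B3–B4, B2–B5, B4–B6
Every bag has size at most 4, so the width is 4 − 1 = 3 and tw(G) ≤ 3. On the other hand G contains the 4-clique {0, 2, 3, 8}. A clique must lie in a single bag of any decomposition, so no decomposition can have width below 3. The upper and lower bounds meet at 3, so that is the treewidth.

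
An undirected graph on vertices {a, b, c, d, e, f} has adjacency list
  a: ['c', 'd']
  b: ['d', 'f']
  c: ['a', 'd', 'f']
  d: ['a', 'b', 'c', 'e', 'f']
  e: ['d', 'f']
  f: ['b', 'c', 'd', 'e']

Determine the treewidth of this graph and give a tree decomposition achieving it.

Every bag has size at most 3, so the width is 3 − 1 = 2 and tw(G) ≤ 2. For the lower bound, the 3 vertices {a, c, d} are pairwise adjacent, and any tree decomposition puts a clique entirely inside one bag — forcing width ≥ 2. The upper and lower bounds meet at 2, so that is the treewidth.

Treewidth 2.
One such decomposition:
Bags: B1 = {d, e, f}  B2 = {b, d, f}  B3 = {c, d, f}  B4 = {a, c, d}
Tree: B1–B2, B2–B3, B3–B4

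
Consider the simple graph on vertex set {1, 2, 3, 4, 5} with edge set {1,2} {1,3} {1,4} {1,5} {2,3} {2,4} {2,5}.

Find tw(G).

2

A width-2 tree decomposition is:
Bags: B1 = {1, 2, 4}  B2 = {1, 2, 5}  B3 = {1, 2, 3}
Tree: B1–B2, B1–B3
Each bag holds 3 vertices, so the decomposition has width 2, which upper-bounds the treewidth. Conversely, {1, 2, 3} is a clique of size 3, and the vertices of any clique must share a bag in every tree decomposition; so some bag has ≥ 3 vertices and tw(G) ≥ 2. Hence tw(G) = 2 exactly.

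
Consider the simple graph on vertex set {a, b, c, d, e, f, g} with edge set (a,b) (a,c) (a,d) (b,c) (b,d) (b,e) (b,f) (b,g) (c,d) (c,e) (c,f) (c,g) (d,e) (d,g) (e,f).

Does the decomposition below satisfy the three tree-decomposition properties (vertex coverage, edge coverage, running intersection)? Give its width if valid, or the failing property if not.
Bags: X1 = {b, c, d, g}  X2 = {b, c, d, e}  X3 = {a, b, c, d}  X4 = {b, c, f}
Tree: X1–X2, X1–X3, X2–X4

A tree decomposition must satisfy three properties: every vertex lies in some bag; for every edge, both endpoints lie together in some bag; and for every vertex, the bags containing it form a connected subtree. Here edge (e,f) lies in no bag, so the decomposition is invalid.

No — edge (e,f) lies in no bag.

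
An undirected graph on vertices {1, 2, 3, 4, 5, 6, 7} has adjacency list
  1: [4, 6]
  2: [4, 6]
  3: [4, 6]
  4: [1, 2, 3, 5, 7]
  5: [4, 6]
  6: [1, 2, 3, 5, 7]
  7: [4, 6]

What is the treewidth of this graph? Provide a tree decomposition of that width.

Treewidth 2.
One such decomposition:
Bags: B1 = {3, 4, 6}  B2 = {2, 4, 6}  B3 = {4, 6, 7}  B4 = {4, 5, 6}  B5 = {1, 4, 6}
Tree: B1–B2, B2–B3, B3–B4, B4–B5

Every bag has size at most 3, so the width is 3 − 1 = 2 and tw(G) ≤ 2. Since 4–3–6–2–4 is a cycle in G, G is not acyclic. Forests are exactly the graphs of treewidth ≤ 1, so tw(G) ≥ 2. The upper and lower bounds meet at 2, so that is the treewidth.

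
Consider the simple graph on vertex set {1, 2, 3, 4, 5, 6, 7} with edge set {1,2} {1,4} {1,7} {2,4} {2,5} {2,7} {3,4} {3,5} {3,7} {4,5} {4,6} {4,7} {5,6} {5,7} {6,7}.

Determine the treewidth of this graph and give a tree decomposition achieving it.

Each bag holds 4 vertices, so the decomposition has width 3, which upper-bounds the treewidth. For the lower bound, the 4 vertices {1, 2, 4, 7} are pairwise adjacent, and any tree decomposition puts a clique entirely inside one bag — forcing width ≥ 3. Therefore the treewidth is 3.

Treewidth 3.
One optimal decomposition is:
Bags: B1 = {1, 2, 4, 7}  B2 = {2, 4, 5, 7}  B3 = {4, 5, 6, 7}  B4 = {3, 4, 5, 7}
Tree: B1–B2, B2–B3, B3–B4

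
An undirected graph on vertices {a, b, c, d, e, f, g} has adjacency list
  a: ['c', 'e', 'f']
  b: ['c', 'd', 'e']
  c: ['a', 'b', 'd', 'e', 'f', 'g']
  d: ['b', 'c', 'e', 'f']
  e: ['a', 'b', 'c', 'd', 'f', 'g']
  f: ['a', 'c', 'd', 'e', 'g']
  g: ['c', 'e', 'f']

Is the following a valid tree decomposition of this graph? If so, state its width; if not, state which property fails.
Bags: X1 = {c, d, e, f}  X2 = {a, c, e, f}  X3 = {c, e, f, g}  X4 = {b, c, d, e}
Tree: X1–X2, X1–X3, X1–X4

Vertex coverage: the bags together contain {a, b, c, d, e, f, g}, the full vertex set. Edge coverage: each edge of G has both endpoints in at least one bag. Running intersection: for every vertex, the bags containing it form a connected subtree. All three properties hold, so this is a valid tree decomposition of width max|bag| − 1 = 3, and hence tw(G) ≤ 3.

Yes; width 3.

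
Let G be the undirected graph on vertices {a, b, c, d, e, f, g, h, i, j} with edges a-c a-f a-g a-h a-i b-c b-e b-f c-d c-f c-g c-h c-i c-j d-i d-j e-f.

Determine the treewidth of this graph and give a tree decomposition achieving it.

The largest bag has 3 vertices, giving width 2; this decomposition certifies tw(G) ≤ 2. On the other hand G contains the 3-clique {b, e, f}. A clique must lie in a single bag of any decomposition, so no decomposition can have width below 2. The upper and lower bounds meet at 2, so that is the treewidth.

Treewidth 2.
One optimal decomposition is:
Bags: B1 = {c, d, i}  B2 = {c, d, j}  B3 = {a, c, i}  B4 = {a, c, h}  B5 = {a, c, f}  B6 = {b, c, f}  B7 = {b, e, f}  B8 = {a, c, g}
Tree: B1–B2, B1–B3, B3–B4, B4–B5, B5–B6, B6–B7, B3–B8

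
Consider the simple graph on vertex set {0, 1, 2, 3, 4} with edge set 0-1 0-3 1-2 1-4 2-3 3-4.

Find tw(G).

2

A width-2 tree decomposition is:
Bags: B1 = {1, 2, 3}  B2 = {1, 3, 4}  B3 = {0, 1, 3}
Tree: B1–B2, B2–B3
Each bag holds 3 vertices, so the decomposition has width 2, which upper-bounds the treewidth. Since 3–2–1–4–3 is a cycle in G, G is not acyclic. Forests are exactly the graphs of treewidth ≤ 1, so tw(G) ≥ 2. Combining the bounds, tw(G) = 2.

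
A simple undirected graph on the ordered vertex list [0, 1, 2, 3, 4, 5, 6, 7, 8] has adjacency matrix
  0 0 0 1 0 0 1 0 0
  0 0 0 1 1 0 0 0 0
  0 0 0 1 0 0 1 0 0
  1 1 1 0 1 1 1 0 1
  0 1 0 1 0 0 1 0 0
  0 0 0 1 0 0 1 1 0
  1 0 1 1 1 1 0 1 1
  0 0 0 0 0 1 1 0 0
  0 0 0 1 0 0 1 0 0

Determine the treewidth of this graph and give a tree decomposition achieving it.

The largest bag has 3 vertices, giving width 2; this decomposition certifies tw(G) ≤ 2. For the lower bound, the 3 vertices {1, 3, 4} are pairwise adjacent, and any tree decomposition puts a clique entirely inside one bag — forcing width ≥ 2. The upper and lower bounds meet at 2, so that is the treewidth.

Treewidth 2.
One optimal decomposition is:
Bags: B1 = {3, 6, 8}  B2 = {3, 5, 6}  B3 = {2, 3, 6}  B4 = {5, 6, 7}  B5 = {0, 3, 6}  B6 = {3, 4, 6}  B7 = {1, 3, 4}
Tree: B1–B2, B1–B3, B2–B4, B3–B5, B3–B6, B6–B7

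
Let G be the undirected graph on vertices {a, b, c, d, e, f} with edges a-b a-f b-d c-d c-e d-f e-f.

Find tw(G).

A width-2 tree decomposition is:
Bags: B1 = {a, b, d}  B2 = {a, d, f}  B3 = {c, d, f}  B4 = {c, e, f}
Tree: B1–B2, B2–B3, B3–B4
The largest bag has 3 vertices, giving width 2; this decomposition certifies tw(G) ≤ 2. Since b–a–f–d–b is a cycle in G, G is not acyclic. Forests are exactly the graphs of treewidth ≤ 1, so tw(G) ≥ 2. Combining the bounds, tw(G) = 2.

2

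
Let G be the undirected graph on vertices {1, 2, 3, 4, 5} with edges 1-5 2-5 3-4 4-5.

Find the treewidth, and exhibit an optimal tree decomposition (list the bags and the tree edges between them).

Treewidth 1.
Bags: B1 = {1, 5}  B2 = {2, 5}  B3 = {4, 5}  B4 = {3, 4}
Tree: B1–B2, B2–B3, B3–B4

Each bag holds 2 vertices, so the decomposition has width 1, which upper-bounds the treewidth. G has an edge, so its treewidth is at least 1. The upper and lower bounds meet at 1, so that is the treewidth.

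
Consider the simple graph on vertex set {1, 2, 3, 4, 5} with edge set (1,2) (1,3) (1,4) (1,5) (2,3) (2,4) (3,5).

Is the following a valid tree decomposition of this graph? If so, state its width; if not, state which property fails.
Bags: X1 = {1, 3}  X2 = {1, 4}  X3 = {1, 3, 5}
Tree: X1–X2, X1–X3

No — vertex 2 appears in no bag.

A tree decomposition must satisfy three properties: every vertex lies in some bag; for every edge, both endpoints lie together in some bag; and for every vertex, the bags containing it form a connected subtree. Here vertex 2 appears in no bag, so the decomposition is invalid.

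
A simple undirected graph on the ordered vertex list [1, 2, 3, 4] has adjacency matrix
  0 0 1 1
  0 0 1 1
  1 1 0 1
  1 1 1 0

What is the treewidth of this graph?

2

A width-2 tree decomposition is:
Bags: B1 = {1, 3, 4}  B2 = {2, 3, 4}
Tree: B1–B2
Every bag has size at most 3, so the width is 3 − 1 = 2 and tw(G) ≤ 2. For the lower bound, the 3 vertices {1, 3, 4} are pairwise adjacent, and any tree decomposition puts a clique entirely inside one bag — forcing width ≥ 2. Combining the bounds, tw(G) = 2.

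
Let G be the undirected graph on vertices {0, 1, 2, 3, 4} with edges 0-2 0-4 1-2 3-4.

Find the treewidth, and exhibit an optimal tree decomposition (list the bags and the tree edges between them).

Every bag has size at most 2, so the width is 2 − 1 = 1 and tw(G) ≤ 1. Any graph with an edge has treewidth ≥ 1, and G has the edge 3–4. Hence tw(G) = 1 exactly.

Treewidth 1.
One such decomposition:
Bags: B1 = {3, 4}  B2 = {0, 4}  B3 = {0, 2}  B4 = {1, 2}
Tree: B1–B2, B2–B3, B3–B4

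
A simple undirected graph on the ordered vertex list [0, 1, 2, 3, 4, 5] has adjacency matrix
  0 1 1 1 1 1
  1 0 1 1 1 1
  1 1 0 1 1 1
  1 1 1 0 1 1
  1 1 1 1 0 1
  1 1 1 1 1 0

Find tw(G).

5

A width-5 tree decomposition is:
Bags: B1 = {0, 1, 2, 3, 4, 5}
Tree: (single bag)
A single bag containing all 6 vertices is trivially a valid decomposition of width 5. For the lower bound, the 6 vertices {0, 1, 2, 3, 4, 5} are pairwise adjacent, and any tree decomposition puts a clique entirely inside one bag — forcing width ≥ 5. The upper and lower bounds meet at 5, so that is the treewidth.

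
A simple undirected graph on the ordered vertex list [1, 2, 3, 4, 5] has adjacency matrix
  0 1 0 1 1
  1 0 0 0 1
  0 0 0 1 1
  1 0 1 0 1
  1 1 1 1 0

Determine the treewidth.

2

A width-2 tree decomposition is:
Bags: B1 = {1, 4, 5}  B2 = {3, 4, 5}  B3 = {1, 2, 5}
Tree: B1–B2, B1–B3
Each bag holds 3 vertices, so the decomposition has width 2, which upper-bounds the treewidth. Conversely, {1, 2, 5} is a clique of size 3, and the vertices of any clique must share a bag in every tree decomposition; so some bag has ≥ 3 vertices and tw(G) ≥ 2. Combining the bounds, tw(G) = 2.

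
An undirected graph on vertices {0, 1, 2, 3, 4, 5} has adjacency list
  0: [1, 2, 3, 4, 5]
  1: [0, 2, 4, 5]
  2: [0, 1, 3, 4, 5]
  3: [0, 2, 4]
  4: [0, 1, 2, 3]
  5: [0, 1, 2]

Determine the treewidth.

A width-3 tree decomposition is:
Bags: B1 = {0, 1, 2, 4}  B2 = {0, 1, 2, 5}  B3 = {0, 2, 3, 4}
Tree: B1–B2, B1–B3
Each bag holds 4 vertices, so the decomposition has width 3, which upper-bounds the treewidth. Conversely, {0, 1, 2, 4} is a clique of size 4, and the vertices of any clique must share a bag in every tree decomposition; so some bag has ≥ 4 vertices and tw(G) ≥ 3. Combining the bounds, tw(G) = 3.

3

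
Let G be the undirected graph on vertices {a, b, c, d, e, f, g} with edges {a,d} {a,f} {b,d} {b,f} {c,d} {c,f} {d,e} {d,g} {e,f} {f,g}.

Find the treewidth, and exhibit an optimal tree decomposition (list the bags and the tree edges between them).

Each bag holds 3 vertices, so the decomposition has width 2, which upper-bounds the treewidth. Since f–b–d–a–f is a cycle in G, G is not acyclic. Forests are exactly the graphs of treewidth ≤ 1, so tw(G) ≥ 2. Combining the bounds, tw(G) = 2.

Treewidth 2.
Bags: B1 = {b, d, f}  B2 = {a, d, f}  B3 = {d, e, f}  B4 = {d, f, g}  B5 = {c, d, f}
Tree: B1–B2, B2–B3, B3–B4, B4–B5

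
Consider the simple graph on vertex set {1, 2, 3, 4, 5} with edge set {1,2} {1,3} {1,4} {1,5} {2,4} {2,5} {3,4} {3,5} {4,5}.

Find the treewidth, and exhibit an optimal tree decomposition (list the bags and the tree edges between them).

Every bag has size at most 4, so the width is 4 − 1 = 3 and tw(G) ≤ 3. Conversely, {1, 2, 4, 5} is a clique of size 4, and the vertices of any clique must share a bag in every tree decomposition; so some bag has ≥ 4 vertices and tw(G) ≥ 3. Combining the bounds, tw(G) = 3.

Treewidth 3.
One such decomposition:
Bags: B1 = {1, 2, 4, 5}  B2 = {1, 3, 4, 5}
Tree: B1–B2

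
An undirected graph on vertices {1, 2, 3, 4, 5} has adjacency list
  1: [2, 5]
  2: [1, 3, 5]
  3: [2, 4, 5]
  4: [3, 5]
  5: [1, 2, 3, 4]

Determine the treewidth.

2

A width-2 tree decomposition is:
Bags: B1 = {2, 3, 5}  B2 = {1, 2, 5}  B3 = {3, 4, 5}
Tree: B1–B2, B1–B3
Every bag has size at most 3, so the width is 3 − 1 = 2 and tw(G) ≤ 2. For the lower bound, the 3 vertices {1, 2, 5} are pairwise adjacent, and any tree decomposition puts a clique entirely inside one bag — forcing width ≥ 2. The upper and lower bounds meet at 2, so that is the treewidth.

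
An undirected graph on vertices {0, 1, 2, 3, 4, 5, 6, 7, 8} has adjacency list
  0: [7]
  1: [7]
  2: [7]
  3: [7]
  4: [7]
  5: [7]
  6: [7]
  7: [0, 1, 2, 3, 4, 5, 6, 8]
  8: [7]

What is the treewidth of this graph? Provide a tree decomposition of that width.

Treewidth 1.
Bags: B1 = {0, 7}  B2 = {6, 7}  B3 = {4, 7}  B4 = {3, 7}  B5 = {5, 7}  B6 = {7, 8}  B7 = {1, 7}  B8 = {2, 7}
Tree: B1–B2, B1–B3, B3–B4, B4–B5, B1–B6, B4–B7, B2–B8

Each bag holds 2 vertices, so the decomposition has width 1, which upper-bounds the treewidth. Any graph with an edge has treewidth ≥ 1, and G has the edge 0–7. Combining the bounds, tw(G) = 1.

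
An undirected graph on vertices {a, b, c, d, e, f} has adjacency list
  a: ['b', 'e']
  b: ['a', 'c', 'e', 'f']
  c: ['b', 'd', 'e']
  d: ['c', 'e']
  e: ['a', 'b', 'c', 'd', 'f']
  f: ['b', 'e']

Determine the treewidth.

2

A width-2 tree decomposition is:
Bags: B1 = {b, c, e}  B2 = {c, d, e}  B3 = {b, e, f}  B4 = {a, b, e}
Tree: B1–B2, B1–B3, B1–B4
Every bag has size at most 3, so the width is 3 − 1 = 2 and tw(G) ≤ 2. For the lower bound, the 3 vertices {c, d, e} are pairwise adjacent, and any tree decomposition puts a clique entirely inside one bag — forcing width ≥ 2. Therefore the treewidth is 2.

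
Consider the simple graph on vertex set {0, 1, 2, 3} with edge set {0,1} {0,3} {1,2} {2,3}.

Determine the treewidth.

A width-2 tree decomposition is:
Bags: B1 = {0, 1, 2}  B2 = {0, 2, 3}
Tree: B1–B2
The largest bag has 3 vertices, giving width 2; this decomposition certifies tw(G) ≤ 2. Since 2–1–0–3–2 is a cycle in G, G is not acyclic. Forests are exactly the graphs of treewidth ≤ 1, so tw(G) ≥ 2. The upper and lower bounds meet at 2, so that is the treewidth.

2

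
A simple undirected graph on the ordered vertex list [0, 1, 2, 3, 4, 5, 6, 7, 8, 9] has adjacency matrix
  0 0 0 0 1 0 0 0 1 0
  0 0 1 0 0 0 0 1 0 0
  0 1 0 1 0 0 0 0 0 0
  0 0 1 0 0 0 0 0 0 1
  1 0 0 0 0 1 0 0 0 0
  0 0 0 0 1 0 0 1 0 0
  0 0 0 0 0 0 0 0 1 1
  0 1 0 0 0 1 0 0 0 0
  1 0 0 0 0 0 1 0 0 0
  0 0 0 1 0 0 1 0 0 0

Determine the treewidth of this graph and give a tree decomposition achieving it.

Treewidth 2.
One such decomposition:
Bags: B1 = {1, 2, 7}  B2 = {2, 3, 7}  B3 = {3, 7, 9}  B4 = {6, 7, 9}  B5 = {6, 7, 8}  B6 = {0, 7, 8}  B7 = {0, 4, 7}  B8 = {4, 5, 7}
Tree: B1–B2, B2–B3, B3–B4, B4–B5, B5–B6, B6–B7, B7–B8

Every bag has size at most 3, so the width is 3 − 1 = 2 and tw(G) ≤ 2. The edges 7–1–2–3–9–6–8–0–4–5–7 form a cycle, so G is not a tree and its treewidth is at least 2. The upper and lower bounds meet at 2, so that is the treewidth.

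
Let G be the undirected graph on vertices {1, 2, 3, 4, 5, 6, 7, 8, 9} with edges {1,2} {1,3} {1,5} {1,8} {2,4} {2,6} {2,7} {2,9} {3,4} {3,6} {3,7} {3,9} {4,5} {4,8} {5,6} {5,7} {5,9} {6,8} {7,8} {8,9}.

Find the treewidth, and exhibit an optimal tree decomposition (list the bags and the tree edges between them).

The largest bag has 5 vertices, giving width 4; this decomposition certifies tw(G) ≤ 4. For the lower bound: the 5 vertex sets {2,6}, {3,9}, {7,8}, {5}, {4} are disjoint, each induces a connected subgraph, and every pair is joined by at least one edge of G. Contracting each set to a single vertex therefore yields K_{5} as a minor, and since treewidth is minor-monotone, tw(G) ≥ tw(K_{5}) = 4. The upper and lower bounds meet at 4, so that is the treewidth.

Treewidth 4.
One such decomposition:
Bags: B1 = {2, 3, 5, 6, 8}  B2 = {2, 3, 5, 8, 9}  B3 = {2, 3, 5, 7, 8}  B4 = {2, 3, 4, 5, 8}  B5 = {1, 2, 3, 5, 8}
Tree: B1–B2, B2–B3, B3–B4, B4–B5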